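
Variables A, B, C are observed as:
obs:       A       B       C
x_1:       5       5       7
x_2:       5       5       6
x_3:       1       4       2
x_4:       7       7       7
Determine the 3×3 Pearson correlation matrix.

Step 1 — column means:
  mean(A) = (5 + 5 + 1 + 7) / 4 = 18/4 = 4.5
  mean(B) = (5 + 5 + 4 + 7) / 4 = 21/4 = 5.25
  mean(C) = (7 + 6 + 2 + 7) / 4 = 22/4 = 5.5

Step 2 — sample variances and covariances s[i,j] = (1/(n-1)) · Σ_k (x_{k,i} - mean_i) · (x_{k,j} - mean_j), with n-1 = 3:
  s[A,A] = ((0.5)·(0.5) + (0.5)·(0.5) + (-3.5)·(-3.5) + (2.5)·(2.5)) / 3 = 19/3 = 6.3333
  s[A,B] = ((0.5)·(-0.25) + (0.5)·(-0.25) + (-3.5)·(-1.25) + (2.5)·(1.75)) / 3 = 8.5/3 = 2.8333
  s[A,C] = ((0.5)·(1.5) + (0.5)·(0.5) + (-3.5)·(-3.5) + (2.5)·(1.5)) / 3 = 17/3 = 5.6667
  s[B,B] = ((-0.25)·(-0.25) + (-0.25)·(-0.25) + (-1.25)·(-1.25) + (1.75)·(1.75)) / 3 = 4.75/3 = 1.5833
  s[B,C] = ((-0.25)·(1.5) + (-0.25)·(0.5) + (-1.25)·(-3.5) + (1.75)·(1.5)) / 3 = 6.5/3 = 2.1667
  s[C,C] = ((1.5)·(1.5) + (0.5)·(0.5) + (-3.5)·(-3.5) + (1.5)·(1.5)) / 3 = 17/3 = 5.6667
  Sample standard deviations s_i = √(s[i,i]):
  s(A) = √(6.3333) = 2.5166
  s(B) = √(1.5833) = 1.2583
  s(C) = √(5.6667) = 2.3805

Step 3 — r_{ij} = s_{ij} / (s_i · s_j):
  r[A,A] = 1 (diagonal).
  r[A,B] = 2.8333 / (2.5166 · 1.2583) = 2.8333 / 3.1667 = 0.8947
  r[A,C] = 5.6667 / (2.5166 · 2.3805) = 5.6667 / 5.9907 = 0.9459
  r[B,B] = 1 (diagonal).
  r[B,C] = 2.1667 / (1.2583 · 2.3805) = 2.1667 / 2.9954 = 0.7233
  r[C,C] = 1 (diagonal).

R is symmetric with unit diagonal. Assembling:

R = [[1, 0.8947, 0.9459],
 [0.8947, 1, 0.7233],
 [0.9459, 0.7233, 1]]


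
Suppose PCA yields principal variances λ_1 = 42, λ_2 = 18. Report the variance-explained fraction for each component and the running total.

Step 1 — total variance = trace(Sigma) = Σ λ_i = 42 + 18 = 60.

Step 2 — fraction explained by component i = λ_i / Σ λ:
  PC1: 42/60 = 0.7
  PC2: 18/60 = 0.3

Step 3 — cumulative fraction after k components = (λ_1 + ... + λ_k) / Σ λ:
  k = 1: 42/60 = 0.7
  k = 2: (42 + 18)/60 = 60/60 = 1

Summary (fraction, with percent):

explained: PC1 0.7 (70%), PC2 0.3 (30%);  cumulative: 0.7, 1


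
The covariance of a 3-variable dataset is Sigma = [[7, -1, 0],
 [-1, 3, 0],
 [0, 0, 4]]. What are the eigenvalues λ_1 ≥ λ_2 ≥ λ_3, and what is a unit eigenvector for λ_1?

Step 1 — characteristic polynomial p(λ) = det(λI - Sigma) = λ³ - tr·λ² + c_1·λ - det, where tr = trace, c_1 = sum of the principal 2×2 minors, det = det(Sigma):
  tr = 7 + 3 + 4 = 14,
  c_1 = (7·3 - (-1)²) + (7·4 - (0)²) + (3·4 - (0)²) = 20 + 28 + 12 = 60,
  det = 7·(3·4 - (0)²) - (-1)·((-1)·4 - (0)·(0)) + (0)·((-1)·(0) - 3·(0)) = 7·(12) - (-1)·(-4) + (0)·(0) = 80.
  So p(λ) = λ³ - 14λ² + 60λ - 80.
Step 2 — look for an integer root (rational root theorem: any rational root is an integer divisor of 80). Testing λ = 4:
  p(4) = 64 - 224 + 240 - 80 = 0  ✓
  Dividing out (λ - 4): p(λ) = (λ - 4)(λ² - 10λ + 20).
Step 3 — remaining eigenvalues from the quadratic λ² - 10λ + 20 = 0:
  Δ = 10² - 4·20 = 100 - 80 = 20,  λ = (10 ± √20)/2 = (10 ± 4.4721)/2 ≈ 7.2361 or 2.7639.
  Sorted: λ_1 = 7.2361,  λ_2 = 4,  λ_3 = 2.7639  (check: sum = 14 = tr ✓).

Step 4 — unit eigenvector for λ_1 ≈ 7.2361: v spans the null space of (Sigma - λ_1 I), whose rows are
  r_1 = (-0.2361, -1, 0),  r_2 = (-1, -4.2361, 0),  r_3 = (0, 0, -3.2361).
  v is orthogonal to every row, so take v ∝ r_1 × r_3 = ((-1)·(-3.2361) - (0)·(0), (0)·(0) - (-0.2361)·(-3.2361), (-0.2361)·(0) - (-1)·(0)) ≈ (3.2361, -0.7639, 0).
  Let u = (3.2361, -0.7639, 0).
  ||u|| = √((3.2361)² + (-0.7639)² + (0)²) = √(11.0557) ≈ 3.325,  v_1 = u/||u|| ≈ (0.9732, -0.2298, 0) (||v_1|| = 1).

λ_1 = 7.2361,  λ_2 = 4,  λ_3 = 2.7639;  v_1 ≈ (0.9732, -0.2298, 0)


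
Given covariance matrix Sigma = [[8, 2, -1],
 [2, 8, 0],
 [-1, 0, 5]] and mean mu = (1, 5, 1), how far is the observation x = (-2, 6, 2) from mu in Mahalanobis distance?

Step 1 — centre the observation: (x - mu) = (-3, 1, 1).

Step 2 — invert Sigma (cofactor / det for 3×3, or solve directly):
  Sigma^{-1} = [[0.137, -0.0342, 0.0274],
 [-0.0342, 0.1336, -0.0068],
 [0.0274, -0.0068, 0.2055]].

Step 3 — form the quadratic (x - mu)^T · Sigma^{-1} · (x - mu):
  Sigma^{-1} · (x - mu) = (-0.4178, 0.2295, 0.1164).
  (x - mu)^T · [Sigma^{-1} · (x - mu)] = (-3)·(-0.4178) + (1)·(0.2295) + (1)·(0.1164) = 1.5993.

Step 4 — take square root: d = √(1.5993) ≈ 1.2646.

d(x, mu) = √(1.5993) ≈ 1.2646


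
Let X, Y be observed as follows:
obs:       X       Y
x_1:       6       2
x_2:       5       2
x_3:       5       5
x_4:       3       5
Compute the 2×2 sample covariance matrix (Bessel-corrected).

Step 1 — column means:
  mean(X) = (6 + 5 + 5 + 3) / 4 = 19/4 = 4.75
  mean(Y) = (2 + 2 + 5 + 5) / 4 = 14/4 = 3.5

Step 2 — sample covariance S[i,j] = (1/(n-1)) · Σ_k (x_{k,i} - mean_i) · (x_{k,j} - mean_j), with n-1 = 3.
  S[X,X] = ((1.25)·(1.25) + (0.25)·(0.25) + (0.25)·(0.25) + (-1.75)·(-1.75)) / 3 = 4.75/3 = 1.5833
  S[X,Y] = ((1.25)·(-1.5) + (0.25)·(-1.5) + (0.25)·(1.5) + (-1.75)·(1.5)) / 3 = -4.5/3 = -1.5
  S[Y,Y] = ((-1.5)·(-1.5) + (-1.5)·(-1.5) + (1.5)·(1.5) + (1.5)·(1.5)) / 3 = 9/3 = 3

S is symmetric (S[j,i] = S[i,j]). Assembling:

S = [[1.5833, -1.5],
 [-1.5, 3]]


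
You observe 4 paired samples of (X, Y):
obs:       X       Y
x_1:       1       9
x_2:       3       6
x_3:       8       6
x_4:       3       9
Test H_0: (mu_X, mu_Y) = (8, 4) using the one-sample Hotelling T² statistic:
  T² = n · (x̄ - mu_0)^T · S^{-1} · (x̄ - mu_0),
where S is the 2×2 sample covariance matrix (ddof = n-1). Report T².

Step 1 — sample mean vector:
  mean(X) = (1 + 3 + 8 + 3) / 4 = 15/4 = 3.75
  mean(Y) = (9 + 6 + 6 + 9) / 4 = 30/4 = 7.5
  x̄ = (3.75, 7.5),  deviation x̄ - mu_0 = (3.75, 7.5) - (8, 4) = (-4.25, 3.5).

Step 2 — sample covariance matrix, S[i,j] = (1/(n-1)) · Σ_k (x_{k,i} - mean_i) · (x_{k,j} - mean_j), divisor n-1 = 3:
  S[X,X] = ((-2.75)·(-2.75) + (-0.75)·(-0.75) + (4.25)·(4.25) + (-0.75)·(-0.75)) / 3 = 26.75/3 = 8.9167
  S[X,Y] = ((-2.75)·(1.5) + (-0.75)·(-1.5) + (4.25)·(-1.5) + (-0.75)·(1.5)) / 3 = -10.5/3 = -3.5
  S[Y,Y] = ((1.5)·(1.5) + (-1.5)·(-1.5) + (-1.5)·(-1.5) + (1.5)·(1.5)) / 3 = 9/3 = 3
  S = [[8.9167, -3.5],
 [-3.5, 3]].

Step 3 — invert S. det(S) = 8.9167·3 - (-3.5)² = 14.5.
  S^{-1} = (1/det) · [[d, -b], [-b, a]] = [[0.2069, 0.2414],
 [0.2414, 0.6149]].

Step 4 — quadratic form (x̄ - mu_0)^T · S^{-1} · (x̄ - mu_0):
  S^{-1} · (x̄ - mu_0) = (-0.0345, 1.1264),
  (x̄ - mu_0)^T · [...] = (-4.25)·(-0.0345) + (3.5)·(1.1264) = 4.0891.

Step 5 — scale by n: T² = 4 · 4.0891 = 16.3563.

T² ≈ 16.3563


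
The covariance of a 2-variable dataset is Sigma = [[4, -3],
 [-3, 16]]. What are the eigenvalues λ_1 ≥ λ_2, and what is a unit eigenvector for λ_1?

Step 1 — characteristic polynomial of 2×2 Sigma:
  det(Sigma - λI) = λ² - trace · λ + det = 0.
  trace = 4 + 16 = 20, det = 4·16 - (-3)² = 55.
Step 2 — discriminant:
  Δ = trace² - 4·det = 400 - 220 = 180.
Step 3 — eigenvalues:
  λ = (trace ± √Δ)/2 = (20 ± 13.4164)/2,
  λ_1 = 16.7082,  λ_2 = 3.2918.

Step 4 — unit eigenvector for λ_1: solve (Sigma - λ_1 I)v = 0. First row:
  (4 - 16.7082)·v_x + (-3)·v_y = 0, i.e. (-12.7082)·v_x + (-3)·v_y = 0,
  so v ∝ (b, λ_1 - a) = (-3, 12.7082); multiply by -1 so the first entry is positive: u = (3, -12.7082).
  ||u|| = √((3)² + (-12.7082)²) = √(170.4984) ≈ 13.0575,
  v_1 = u/||u|| ≈ (0.2298, -0.9732) (||v_1|| = 1).

λ_1 = 16.7082,  λ_2 = 3.2918;  v_1 ≈ (0.2298, -0.9732)


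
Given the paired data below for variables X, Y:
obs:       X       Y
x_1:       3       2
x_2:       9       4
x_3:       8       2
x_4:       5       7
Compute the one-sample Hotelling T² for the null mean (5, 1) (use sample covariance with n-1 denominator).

Step 1 — sample mean vector:
  mean(X) = (3 + 9 + 8 + 5) / 4 = 25/4 = 6.25
  mean(Y) = (2 + 4 + 2 + 7) / 4 = 15/4 = 3.75
  x̄ = (6.25, 3.75),  deviation x̄ - mu_0 = (6.25, 3.75) - (5, 1) = (1.25, 2.75).

Step 2 — sample covariance matrix, S[i,j] = (1/(n-1)) · Σ_k (x_{k,i} - mean_i) · (x_{k,j} - mean_j), divisor n-1 = 3:
  S[X,X] = ((-3.25)·(-3.25) + (2.75)·(2.75) + (1.75)·(1.75) + (-1.25)·(-1.25)) / 3 = 22.75/3 = 7.5833
  S[X,Y] = ((-3.25)·(-1.75) + (2.75)·(0.25) + (1.75)·(-1.75) + (-1.25)·(3.25)) / 3 = -0.75/3 = -0.25
  S[Y,Y] = ((-1.75)·(-1.75) + (0.25)·(0.25) + (-1.75)·(-1.75) + (3.25)·(3.25)) / 3 = 16.75/3 = 5.5833
  S = [[7.5833, -0.25],
 [-0.25, 5.5833]].

Step 3 — invert S. det(S) = 7.5833·5.5833 - (-0.25)² = 42.2778.
  S^{-1} = (1/det) · [[d, -b], [-b, a]] = [[0.1321, 0.0059],
 [0.0059, 0.1794]].

Step 4 — quadratic form (x̄ - mu_0)^T · S^{-1} · (x̄ - mu_0):
  S^{-1} · (x̄ - mu_0) = (0.1813, 0.5007),
  (x̄ - mu_0)^T · [...] = (1.25)·(0.1813) + (2.75)·(0.5007) = 1.6035.

Step 5 — scale by n: T² = 4 · 1.6035 = 6.4139.

T² ≈ 6.4139


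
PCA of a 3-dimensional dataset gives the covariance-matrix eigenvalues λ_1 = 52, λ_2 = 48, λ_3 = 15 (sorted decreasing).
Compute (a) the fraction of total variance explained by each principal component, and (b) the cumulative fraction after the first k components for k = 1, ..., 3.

Step 1 — total variance = trace(Sigma) = Σ λ_i = 52 + 48 + 15 = 115.

Step 2 — fraction explained by component i = λ_i / Σ λ:
  PC1: 52/115 = 0.4522
  PC2: 48/115 = 0.4174
  PC3: 15/115 = 0.1304

Step 3 — cumulative fraction after k components = (λ_1 + ... + λ_k) / Σ λ:
  k = 1: 52/115 = 0.4522
  k = 2: (52 + 48)/115 = 100/115 = 0.8696
  k = 3: (52 + 48 + 15)/115 = 115/115 = 1

Summary (fraction, with percent):

explained: PC1 0.4522 (45.22%), PC2 0.4174 (41.74%), PC3 0.1304 (13.04%);  cumulative: 0.4522, 0.8696, 1


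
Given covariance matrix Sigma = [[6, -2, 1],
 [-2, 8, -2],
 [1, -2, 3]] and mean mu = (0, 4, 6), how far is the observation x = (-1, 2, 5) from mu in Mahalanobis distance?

Step 1 — centre the observation: (x - mu) = (-1, -2, -1).

Step 2 — invert Sigma (cofactor / det for 3×3, or solve directly):
  Sigma^{-1} = [[0.1852, 0.037, -0.037],
 [0.037, 0.1574, 0.0926],
 [-0.037, 0.0926, 0.4074]].

Step 3 — form the quadratic (x - mu)^T · Sigma^{-1} · (x - mu):
  Sigma^{-1} · (x - mu) = (-0.2222, -0.4444, -0.5556).
  (x - mu)^T · [Sigma^{-1} · (x - mu)] = (-1)·(-0.2222) + (-2)·(-0.4444) + (-1)·(-0.5556) = 1.6667.

Step 4 — take square root: d = √(1.6667) ≈ 1.291.

d(x, mu) = √(1.6667) ≈ 1.291


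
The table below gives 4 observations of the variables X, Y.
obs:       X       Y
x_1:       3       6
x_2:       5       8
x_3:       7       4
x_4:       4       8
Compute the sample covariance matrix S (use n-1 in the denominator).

Step 1 — column means:
  mean(X) = (3 + 5 + 7 + 4) / 4 = 19/4 = 4.75
  mean(Y) = (6 + 8 + 4 + 8) / 4 = 26/4 = 6.5

Step 2 — sample covariance S[i,j] = (1/(n-1)) · Σ_k (x_{k,i} - mean_i) · (x_{k,j} - mean_j), with n-1 = 3.
  S[X,X] = ((-1.75)·(-1.75) + (0.25)·(0.25) + (2.25)·(2.25) + (-0.75)·(-0.75)) / 3 = 8.75/3 = 2.9167
  S[X,Y] = ((-1.75)·(-0.5) + (0.25)·(1.5) + (2.25)·(-2.5) + (-0.75)·(1.5)) / 3 = -5.5/3 = -1.8333
  S[Y,Y] = ((-0.5)·(-0.5) + (1.5)·(1.5) + (-2.5)·(-2.5) + (1.5)·(1.5)) / 3 = 11/3 = 3.6667

S is symmetric (S[j,i] = S[i,j]). Assembling:

S = [[2.9167, -1.8333],
 [-1.8333, 3.6667]]


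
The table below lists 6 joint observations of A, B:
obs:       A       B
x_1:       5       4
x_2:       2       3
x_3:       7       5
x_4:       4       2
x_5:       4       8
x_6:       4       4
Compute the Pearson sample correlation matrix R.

Step 1 — column means:
  mean(A) = (5 + 2 + 7 + 4 + 4 + 4) / 6 = 26/6 = 4.3333
  mean(B) = (4 + 3 + 5 + 2 + 8 + 4) / 6 = 26/6 = 4.3333

Step 2 — sample variances and covariances s[i,j] = (1/(n-1)) · Σ_k (x_{k,i} - mean_i) · (x_{k,j} - mean_j), with n-1 = 5:
  s[A,A] = ((0.6667)·(0.6667) + (-2.3333)·(-2.3333) + (2.6667)·(2.6667) + (-0.3333)·(-0.3333) + (-0.3333)·(-0.3333) + (-0.3333)·(-0.3333)) / 5 = 13.3333/5 = 2.6667
  s[A,B] = ((0.6667)·(-0.3333) + (-2.3333)·(-1.3333) + (2.6667)·(0.6667) + (-0.3333)·(-2.3333) + (-0.3333)·(3.6667) + (-0.3333)·(-0.3333)) / 5 = 4.3333/5 = 0.8667
  s[B,B] = ((-0.3333)·(-0.3333) + (-1.3333)·(-1.3333) + (0.6667)·(0.6667) + (-2.3333)·(-2.3333) + (3.6667)·(3.6667) + (-0.3333)·(-0.3333)) / 5 = 21.3333/5 = 4.2667
  Sample standard deviations s_i = √(s[i,i]):
  s(A) = √(2.6667) = 1.633
  s(B) = √(4.2667) = 2.0656

Step 3 — r_{ij} = s_{ij} / (s_i · s_j):
  r[A,A] = 1 (diagonal).
  r[A,B] = 0.8667 / (1.633 · 2.0656) = 0.8667 / 3.3731 = 0.2569
  r[B,B] = 1 (diagonal).

R is symmetric with unit diagonal. Assembling:

R = [[1, 0.2569],
 [0.2569, 1]]


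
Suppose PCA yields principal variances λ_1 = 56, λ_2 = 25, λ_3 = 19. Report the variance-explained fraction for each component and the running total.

Step 1 — total variance = trace(Sigma) = Σ λ_i = 56 + 25 + 19 = 100.

Step 2 — fraction explained by component i = λ_i / Σ λ:
  PC1: 56/100 = 0.56
  PC2: 25/100 = 0.25
  PC3: 19/100 = 0.19

Step 3 — cumulative fraction after k components = (λ_1 + ... + λ_k) / Σ λ:
  k = 1: 56/100 = 0.56
  k = 2: (56 + 25)/100 = 81/100 = 0.81
  k = 3: (56 + 25 + 19)/100 = 100/100 = 1

Summary (fraction, with percent):

explained: PC1 0.56 (56%), PC2 0.25 (25%), PC3 0.19 (19%);  cumulative: 0.56, 0.81, 1


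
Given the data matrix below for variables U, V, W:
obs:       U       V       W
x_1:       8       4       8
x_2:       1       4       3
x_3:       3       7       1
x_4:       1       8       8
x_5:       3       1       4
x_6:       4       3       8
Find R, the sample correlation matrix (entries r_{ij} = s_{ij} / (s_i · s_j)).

Step 1 — column means:
  mean(U) = (8 + 1 + 3 + 1 + 3 + 4) / 6 = 20/6 = 3.3333
  mean(V) = (4 + 4 + 7 + 8 + 1 + 3) / 6 = 27/6 = 4.5
  mean(W) = (8 + 3 + 1 + 8 + 4 + 8) / 6 = 32/6 = 5.3333

Step 2 — sample variances and covariances s[i,j] = (1/(n-1)) · Σ_k (x_{k,i} - mean_i) · (x_{k,j} - mean_j), with n-1 = 5:
  s[U,U] = ((4.6667)·(4.6667) + (-2.3333)·(-2.3333) + (-0.3333)·(-0.3333) + (-2.3333)·(-2.3333) + (-0.3333)·(-0.3333) + (0.6667)·(0.6667)) / 5 = 33.3333/5 = 6.6667
  s[U,V] = ((4.6667)·(-0.5) + (-2.3333)·(-0.5) + (-0.3333)·(2.5) + (-2.3333)·(3.5) + (-0.3333)·(-3.5) + (0.6667)·(-1.5)) / 5 = -10/5 = -2
  s[U,W] = ((4.6667)·(2.6667) + (-2.3333)·(-2.3333) + (-0.3333)·(-4.3333) + (-2.3333)·(2.6667) + (-0.3333)·(-1.3333) + (0.6667)·(2.6667)) / 5 = 15.3333/5 = 3.0667
  s[V,V] = ((-0.5)·(-0.5) + (-0.5)·(-0.5) + (2.5)·(2.5) + (3.5)·(3.5) + (-3.5)·(-3.5) + (-1.5)·(-1.5)) / 5 = 33.5/5 = 6.7
  s[V,W] = ((-0.5)·(2.6667) + (-0.5)·(-2.3333) + (2.5)·(-4.3333) + (3.5)·(2.6667) + (-3.5)·(-1.3333) + (-1.5)·(2.6667)) / 5 = -1/5 = -0.2
  s[W,W] = ((2.6667)·(2.6667) + (-2.3333)·(-2.3333) + (-4.3333)·(-4.3333) + (2.6667)·(2.6667) + (-1.3333)·(-1.3333) + (2.6667)·(2.6667)) / 5 = 47.3333/5 = 9.4667
  Sample standard deviations s_i = √(s[i,i]):
  s(U) = √(6.6667) = 2.582
  s(V) = √(6.7) = 2.5884
  s(W) = √(9.4667) = 3.0768

Step 3 — r_{ij} = s_{ij} / (s_i · s_j):
  r[U,U] = 1 (diagonal).
  r[U,V] = -2 / (2.582 · 2.5884) = -2 / 6.6833 = -0.2993
  r[U,W] = 3.0667 / (2.582 · 3.0768) = 3.0667 / 7.9443 = 0.386
  r[V,V] = 1 (diagonal).
  r[V,W] = -0.2 / (2.5884 · 3.0768) = -0.2 / 7.9641 = -0.0251
  r[W,W] = 1 (diagonal).

R is symmetric with unit diagonal. Assembling:

R = [[1, -0.2993, 0.386],
 [-0.2993, 1, -0.0251],
 [0.386, -0.0251, 1]]


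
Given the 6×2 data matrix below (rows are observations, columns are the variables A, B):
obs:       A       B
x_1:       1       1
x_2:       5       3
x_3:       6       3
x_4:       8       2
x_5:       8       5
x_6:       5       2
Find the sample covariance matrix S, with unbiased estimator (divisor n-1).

Step 1 — column means:
  mean(A) = (1 + 5 + 6 + 8 + 8 + 5) / 6 = 33/6 = 5.5
  mean(B) = (1 + 3 + 3 + 2 + 5 + 2) / 6 = 16/6 = 2.6667

Step 2 — sample covariance S[i,j] = (1/(n-1)) · Σ_k (x_{k,i} - mean_i) · (x_{k,j} - mean_j), with n-1 = 5.
  S[A,A] = ((-4.5)·(-4.5) + (-0.5)·(-0.5) + (0.5)·(0.5) + (2.5)·(2.5) + (2.5)·(2.5) + (-0.5)·(-0.5)) / 5 = 33.5/5 = 6.7
  S[A,B] = ((-4.5)·(-1.6667) + (-0.5)·(0.3333) + (0.5)·(0.3333) + (2.5)·(-0.6667) + (2.5)·(2.3333) + (-0.5)·(-0.6667)) / 5 = 12/5 = 2.4
  S[B,B] = ((-1.6667)·(-1.6667) + (0.3333)·(0.3333) + (0.3333)·(0.3333) + (-0.6667)·(-0.6667) + (2.3333)·(2.3333) + (-0.6667)·(-0.6667)) / 5 = 9.3333/5 = 1.8667

S is symmetric (S[j,i] = S[i,j]). Assembling:

S = [[6.7, 2.4],
 [2.4, 1.8667]]


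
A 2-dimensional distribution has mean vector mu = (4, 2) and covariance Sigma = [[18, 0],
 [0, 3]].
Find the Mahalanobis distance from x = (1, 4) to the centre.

Step 1 — centre the observation: (x - mu) = (-3, 2).

Step 2 — invert Sigma. det(Sigma) = 18·3 - (0)² = 54.
  Sigma^{-1} = (1/det) · [[d, -b], [-b, a]] = [[0.0556, 0],
 [0, 0.3333]].

Step 3 — form the quadratic (x - mu)^T · Sigma^{-1} · (x - mu):
  Sigma^{-1} · (x - mu) = (-0.1667, 0.6667).
  (x - mu)^T · [Sigma^{-1} · (x - mu)] = (-3)·(-0.1667) + (2)·(0.6667) = 1.8333.

Step 4 — take square root: d = √(1.8333) ≈ 1.354.

d(x, mu) = √(1.8333) ≈ 1.354


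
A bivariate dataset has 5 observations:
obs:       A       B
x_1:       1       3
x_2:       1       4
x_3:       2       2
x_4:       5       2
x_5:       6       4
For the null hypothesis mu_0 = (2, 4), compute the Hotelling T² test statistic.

Step 1 — sample mean vector:
  mean(A) = (1 + 1 + 2 + 5 + 6) / 5 = 15/5 = 3
  mean(B) = (3 + 4 + 2 + 2 + 4) / 5 = 15/5 = 3
  x̄ = (3, 3),  deviation x̄ - mu_0 = (3, 3) - (2, 4) = (1, -1).

Step 2 — sample covariance matrix, S[i,j] = (1/(n-1)) · Σ_k (x_{k,i} - mean_i) · (x_{k,j} - mean_j), divisor n-1 = 4:
  S[A,A] = ((-2)·(-2) + (-2)·(-2) + (-1)·(-1) + (2)·(2) + (3)·(3)) / 4 = 22/4 = 5.5
  S[A,B] = ((-2)·(0) + (-2)·(1) + (-1)·(-1) + (2)·(-1) + (3)·(1)) / 4 = 0/4 = 0
  S[B,B] = ((0)·(0) + (1)·(1) + (-1)·(-1) + (-1)·(-1) + (1)·(1)) / 4 = 4/4 = 1
  S = [[5.5, 0],
 [0, 1]].

Step 3 — invert S. det(S) = 5.5·1 - (0)² = 5.5.
  S^{-1} = (1/det) · [[d, -b], [-b, a]] = [[0.1818, 0],
 [0, 1]].

Step 4 — quadratic form (x̄ - mu_0)^T · S^{-1} · (x̄ - mu_0):
  S^{-1} · (x̄ - mu_0) = (0.1818, -1),
  (x̄ - mu_0)^T · [...] = (1)·(0.1818) + (-1)·(-1) = 1.1818.

Step 5 — scale by n: T² = 5 · 1.1818 = 5.9091.

T² ≈ 5.9091


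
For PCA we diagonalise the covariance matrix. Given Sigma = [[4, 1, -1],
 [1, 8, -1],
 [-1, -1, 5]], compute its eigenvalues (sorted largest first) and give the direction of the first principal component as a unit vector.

Step 1 — characteristic polynomial p(λ) = det(λI - Sigma) = λ³ - tr·λ² + c_1·λ - det, where tr = trace, c_1 = sum of the principal 2×2 minors, det = det(Sigma):
  tr = 4 + 8 + 5 = 17,
  c_1 = (4·8 - (1)²) + (4·5 - (-1)²) + (8·5 - (-1)²) = 31 + 19 + 39 = 89,
  det = 4·(8·5 - (-1)²) - (1)·((1)·5 - (-1)·(-1)) + (-1)·((1)·(-1) - 8·(-1)) = 4·(39) - (1)·(4) + (-1)·(7) = 145.
  So p(λ) = λ³ - 17λ² + 89λ - 145.
Step 2 — look for an integer root (rational root theorem: any rational root is an integer divisor of 145). Testing λ = 5:
  p(5) = 125 - 425 + 445 - 145 = 0  ✓
  Dividing out (λ - 5): p(λ) = (λ - 5)(λ² - 12λ + 29).
Step 3 — remaining eigenvalues from the quadratic λ² - 12λ + 29 = 0:
  Δ = 12² - 4·29 = 144 - 116 = 28,  λ = (12 ± √28)/2 = (12 ± 5.2915)/2 ≈ 8.6458 or 3.3542.
  Sorted: λ_1 = 8.6458,  λ_2 = 5,  λ_3 = 3.3542  (check: sum = 17 = tr ✓).

Step 4 — unit eigenvector for λ_1 ≈ 8.6458: v spans the null space of (Sigma - λ_1 I), whose rows are
  r_1 = (-4.6458, 1, -1),  r_2 = (1, -0.6458, -1),  r_3 = (-1, -1, -3.6458).
  v is orthogonal to every row, so take v ∝ r_1 × r_2 = ((1)·(-1) - (-1)·(-0.6458), (-1)·(1) - (-4.6458)·(-1), (-4.6458)·(-0.6458) - (1)·(1)) ≈ (-1.6458, -5.6458, 2).
  Rescale (multiply by -1 so the first nonzero entry is positive): u = (1.6458, 5.6458, -2).
  ||u|| = √((1.6458)² + (5.6458)² + (-2)²) = √(38.583) ≈ 6.2115,  v_1 = u/||u|| ≈ (0.265, 0.9089, -0.322) (||v_1|| = 1).

λ_1 = 8.6458,  λ_2 = 5,  λ_3 = 3.3542;  v_1 ≈ (0.265, 0.9089, -0.322)


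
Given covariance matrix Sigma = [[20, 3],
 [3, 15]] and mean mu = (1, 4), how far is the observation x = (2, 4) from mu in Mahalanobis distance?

Step 1 — centre the observation: (x - mu) = (1, 0).

Step 2 — invert Sigma. det(Sigma) = 20·15 - (3)² = 291.
  Sigma^{-1} = (1/det) · [[d, -b], [-b, a]] = [[0.0515, -0.0103],
 [-0.0103, 0.0687]].

Step 3 — form the quadratic (x - mu)^T · Sigma^{-1} · (x - mu):
  Sigma^{-1} · (x - mu) = (0.0515, -0.0103).
  (x - mu)^T · [Sigma^{-1} · (x - mu)] = (1)·(0.0515) + (0)·(-0.0103) = 0.0515.

Step 4 — take square root: d = √(0.0515) ≈ 0.227.

d(x, mu) = √(0.0515) ≈ 0.227


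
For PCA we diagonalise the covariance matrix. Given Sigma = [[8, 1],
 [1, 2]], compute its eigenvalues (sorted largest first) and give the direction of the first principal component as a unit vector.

Step 1 — characteristic polynomial of 2×2 Sigma:
  det(Sigma - λI) = λ² - trace · λ + det = 0.
  trace = 8 + 2 = 10, det = 8·2 - (1)² = 15.
Step 2 — discriminant:
  Δ = trace² - 4·det = 100 - 60 = 40.
Step 3 — eigenvalues:
  λ = (trace ± √Δ)/2 = (10 ± 6.3246)/2,
  λ_1 = 8.1623,  λ_2 = 1.8377.

Step 4 — unit eigenvector for λ_1: solve (Sigma - λ_1 I)v = 0. First row:
  (8 - 8.1623)·v_x + (1)·v_y = 0, i.e. (-0.1623)·v_x + (1)·v_y = 0,
  so v ∝ (b, λ_1 - a) = (1, 0.1623) = u.
  ||u|| = √((1)² + (0.1623)²) = √(1.0263) ≈ 1.0131,
  v_1 = u/||u|| ≈ (0.9871, 0.1602) (||v_1|| = 1).

λ_1 = 8.1623,  λ_2 = 1.8377;  v_1 ≈ (0.9871, 0.1602)


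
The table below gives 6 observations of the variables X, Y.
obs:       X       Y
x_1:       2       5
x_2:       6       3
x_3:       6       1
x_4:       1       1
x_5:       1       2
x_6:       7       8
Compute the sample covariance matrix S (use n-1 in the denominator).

Step 1 — column means:
  mean(X) = (2 + 6 + 6 + 1 + 1 + 7) / 6 = 23/6 = 3.8333
  mean(Y) = (5 + 3 + 1 + 1 + 2 + 8) / 6 = 20/6 = 3.3333

Step 2 — sample covariance S[i,j] = (1/(n-1)) · Σ_k (x_{k,i} - mean_i) · (x_{k,j} - mean_j), with n-1 = 5.
  S[X,X] = ((-1.8333)·(-1.8333) + (2.1667)·(2.1667) + (2.1667)·(2.1667) + (-2.8333)·(-2.8333) + (-2.8333)·(-2.8333) + (3.1667)·(3.1667)) / 5 = 38.8333/5 = 7.7667
  S[X,Y] = ((-1.8333)·(1.6667) + (2.1667)·(-0.3333) + (2.1667)·(-2.3333) + (-2.8333)·(-2.3333) + (-2.8333)·(-1.3333) + (3.1667)·(4.6667)) / 5 = 16.3333/5 = 3.2667
  S[Y,Y] = ((1.6667)·(1.6667) + (-0.3333)·(-0.3333) + (-2.3333)·(-2.3333) + (-2.3333)·(-2.3333) + (-1.3333)·(-1.3333) + (4.6667)·(4.6667)) / 5 = 37.3333/5 = 7.4667

S is symmetric (S[j,i] = S[i,j]). Assembling:

S = [[7.7667, 3.2667],
 [3.2667, 7.4667]]


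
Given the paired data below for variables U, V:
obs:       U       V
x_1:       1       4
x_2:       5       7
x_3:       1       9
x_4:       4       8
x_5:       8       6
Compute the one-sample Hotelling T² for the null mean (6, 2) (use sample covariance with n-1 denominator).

Step 1 — sample mean vector:
  mean(U) = (1 + 5 + 1 + 4 + 8) / 5 = 19/5 = 3.8
  mean(V) = (4 + 7 + 9 + 8 + 6) / 5 = 34/5 = 6.8
  x̄ = (3.8, 6.8),  deviation x̄ - mu_0 = (3.8, 6.8) - (6, 2) = (-2.2, 4.8).

Step 2 — sample covariance matrix, S[i,j] = (1/(n-1)) · Σ_k (x_{k,i} - mean_i) · (x_{k,j} - mean_j), divisor n-1 = 4:
  S[U,U] = ((-2.8)·(-2.8) + (1.2)·(1.2) + (-2.8)·(-2.8) + (0.2)·(0.2) + (4.2)·(4.2)) / 4 = 34.8/4 = 8.7
  S[U,V] = ((-2.8)·(-2.8) + (1.2)·(0.2) + (-2.8)·(2.2) + (0.2)·(1.2) + (4.2)·(-0.8)) / 4 = -1.2/4 = -0.3
  S[V,V] = ((-2.8)·(-2.8) + (0.2)·(0.2) + (2.2)·(2.2) + (1.2)·(1.2) + (-0.8)·(-0.8)) / 4 = 14.8/4 = 3.7
  S = [[8.7, -0.3],
 [-0.3, 3.7]].

Step 3 — invert S. det(S) = 8.7·3.7 - (-0.3)² = 32.1.
  S^{-1} = (1/det) · [[d, -b], [-b, a]] = [[0.1153, 0.0093],
 [0.0093, 0.271]].

Step 4 — quadratic form (x̄ - mu_0)^T · S^{-1} · (x̄ - mu_0):
  S^{-1} · (x̄ - mu_0) = (-0.2087, 1.2804),
  (x̄ - mu_0)^T · [...] = (-2.2)·(-0.2087) + (4.8)·(1.2804) = 6.605.

Step 5 — scale by n: T² = 5 · 6.605 = 33.0249.

T² ≈ 33.0249


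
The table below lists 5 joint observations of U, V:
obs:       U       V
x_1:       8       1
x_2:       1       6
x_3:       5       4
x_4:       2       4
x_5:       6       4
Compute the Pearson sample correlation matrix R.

Step 1 — column means:
  mean(U) = (8 + 1 + 5 + 2 + 6) / 5 = 22/5 = 4.4
  mean(V) = (1 + 6 + 4 + 4 + 4) / 5 = 19/5 = 3.8

Step 2 — sample variances and covariances s[i,j] = (1/(n-1)) · Σ_k (x_{k,i} - mean_i) · (x_{k,j} - mean_j), with n-1 = 4:
  s[U,U] = ((3.6)·(3.6) + (-3.4)·(-3.4) + (0.6)·(0.6) + (-2.4)·(-2.4) + (1.6)·(1.6)) / 4 = 33.2/4 = 8.3
  s[U,V] = ((3.6)·(-2.8) + (-3.4)·(2.2) + (0.6)·(0.2) + (-2.4)·(0.2) + (1.6)·(0.2)) / 4 = -17.6/4 = -4.4
  s[V,V] = ((-2.8)·(-2.8) + (2.2)·(2.2) + (0.2)·(0.2) + (0.2)·(0.2) + (0.2)·(0.2)) / 4 = 12.8/4 = 3.2
  Sample standard deviations s_i = √(s[i,i]):
  s(U) = √(8.3) = 2.881
  s(V) = √(3.2) = 1.7889

Step 3 — r_{ij} = s_{ij} / (s_i · s_j):
  r[U,U] = 1 (diagonal).
  r[U,V] = -4.4 / (2.881 · 1.7889) = -4.4 / 5.1536 = -0.8538
  r[V,V] = 1 (diagonal).

R is symmetric with unit diagonal. Assembling:

R = [[1, -0.8538],
 [-0.8538, 1]]


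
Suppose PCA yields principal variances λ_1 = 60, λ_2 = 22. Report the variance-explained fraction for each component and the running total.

Step 1 — total variance = trace(Sigma) = Σ λ_i = 60 + 22 = 82.

Step 2 — fraction explained by component i = λ_i / Σ λ:
  PC1: 60/82 = 0.7317
  PC2: 22/82 = 0.2683

Step 3 — cumulative fraction after k components = (λ_1 + ... + λ_k) / Σ λ:
  k = 1: 60/82 = 0.7317
  k = 2: (60 + 22)/82 = 82/82 = 1

Summary (fraction, with percent):

explained: PC1 0.7317 (73.17%), PC2 0.2683 (26.83%);  cumulative: 0.7317, 1


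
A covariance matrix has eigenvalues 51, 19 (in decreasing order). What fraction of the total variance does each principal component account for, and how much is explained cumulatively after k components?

Step 1 — total variance = trace(Sigma) = Σ λ_i = 51 + 19 = 70.

Step 2 — fraction explained by component i = λ_i / Σ λ:
  PC1: 51/70 = 0.7286
  PC2: 19/70 = 0.2714

Step 3 — cumulative fraction after k components = (λ_1 + ... + λ_k) / Σ λ:
  k = 1: 51/70 = 0.7286
  k = 2: (51 + 19)/70 = 70/70 = 1

Summary (fraction, with percent):

explained: PC1 0.7286 (72.86%), PC2 0.2714 (27.14%);  cumulative: 0.7286, 1


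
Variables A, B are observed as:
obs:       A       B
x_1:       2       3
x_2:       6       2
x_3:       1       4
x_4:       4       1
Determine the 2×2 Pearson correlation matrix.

Step 1 — column means:
  mean(A) = (2 + 6 + 1 + 4) / 4 = 13/4 = 3.25
  mean(B) = (3 + 2 + 4 + 1) / 4 = 10/4 = 2.5

Step 2 — sample variances and covariances s[i,j] = (1/(n-1)) · Σ_k (x_{k,i} - mean_i) · (x_{k,j} - mean_j), with n-1 = 3:
  s[A,A] = ((-1.25)·(-1.25) + (2.75)·(2.75) + (-2.25)·(-2.25) + (0.75)·(0.75)) / 3 = 14.75/3 = 4.9167
  s[A,B] = ((-1.25)·(0.5) + (2.75)·(-0.5) + (-2.25)·(1.5) + (0.75)·(-1.5)) / 3 = -6.5/3 = -2.1667
  s[B,B] = ((0.5)·(0.5) + (-0.5)·(-0.5) + (1.5)·(1.5) + (-1.5)·(-1.5)) / 3 = 5/3 = 1.6667
  Sample standard deviations s_i = √(s[i,i]):
  s(A) = √(4.9167) = 2.2174
  s(B) = √(1.6667) = 1.291

Step 3 — r_{ij} = s_{ij} / (s_i · s_j):
  r[A,A] = 1 (diagonal).
  r[A,B] = -2.1667 / (2.2174 · 1.291) = -2.1667 / 2.8626 = -0.7569
  r[B,B] = 1 (diagonal).

R is symmetric with unit diagonal. Assembling:

R = [[1, -0.7569],
 [-0.7569, 1]]


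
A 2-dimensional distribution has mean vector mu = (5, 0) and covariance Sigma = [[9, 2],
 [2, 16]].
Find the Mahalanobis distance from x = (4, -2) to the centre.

Step 1 — centre the observation: (x - mu) = (-1, -2).

Step 2 — invert Sigma. det(Sigma) = 9·16 - (2)² = 140.
  Sigma^{-1} = (1/det) · [[d, -b], [-b, a]] = [[0.1143, -0.0143],
 [-0.0143, 0.0643]].

Step 3 — form the quadratic (x - mu)^T · Sigma^{-1} · (x - mu):
  Sigma^{-1} · (x - mu) = (-0.0857, -0.1143).
  (x - mu)^T · [Sigma^{-1} · (x - mu)] = (-1)·(-0.0857) + (-2)·(-0.1143) = 0.3143.

Step 4 — take square root: d = √(0.3143) ≈ 0.5606.

d(x, mu) = √(0.3143) ≈ 0.5606


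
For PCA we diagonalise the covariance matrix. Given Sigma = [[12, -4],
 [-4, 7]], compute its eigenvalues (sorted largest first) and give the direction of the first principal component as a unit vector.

Step 1 — characteristic polynomial of 2×2 Sigma:
  det(Sigma - λI) = λ² - trace · λ + det = 0.
  trace = 12 + 7 = 19, det = 12·7 - (-4)² = 68.
Step 2 — discriminant:
  Δ = trace² - 4·det = 361 - 272 = 89.
Step 3 — eigenvalues:
  λ = (trace ± √Δ)/2 = (19 ± 9.434)/2,
  λ_1 = 14.217,  λ_2 = 4.783.

Step 4 — unit eigenvector for λ_1: solve (Sigma - λ_1 I)v = 0. First row:
  (12 - 14.217)·v_x + (-4)·v_y = 0, i.e. (-2.217)·v_x + (-4)·v_y = 0,
  so v ∝ (b, λ_1 - a) = (-4, 2.217); multiply by -1 so the first entry is positive: u = (4, -2.217).
  ||u|| = √((4)² + (-2.217)²) = √(20.915) ≈ 4.5733,
  v_1 = u/||u|| ≈ (0.8746, -0.4848) (||v_1|| = 1).

λ_1 = 14.217,  λ_2 = 4.783;  v_1 ≈ (0.8746, -0.4848)


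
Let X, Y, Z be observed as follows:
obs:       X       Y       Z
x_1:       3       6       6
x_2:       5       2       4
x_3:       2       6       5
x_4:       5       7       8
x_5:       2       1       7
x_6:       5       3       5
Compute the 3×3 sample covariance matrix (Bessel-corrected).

Step 1 — column means:
  mean(X) = (3 + 5 + 2 + 5 + 2 + 5) / 6 = 22/6 = 3.6667
  mean(Y) = (6 + 2 + 6 + 7 + 1 + 3) / 6 = 25/6 = 4.1667
  mean(Z) = (6 + 4 + 5 + 8 + 7 + 5) / 6 = 35/6 = 5.8333

Step 2 — sample covariance S[i,j] = (1/(n-1)) · Σ_k (x_{k,i} - mean_i) · (x_{k,j} - mean_j), with n-1 = 5.
  S[X,X] = ((-0.6667)·(-0.6667) + (1.3333)·(1.3333) + (-1.6667)·(-1.6667) + (1.3333)·(1.3333) + (-1.6667)·(-1.6667) + (1.3333)·(1.3333)) / 5 = 11.3333/5 = 2.2667
  S[X,Y] = ((-0.6667)·(1.8333) + (1.3333)·(-2.1667) + (-1.6667)·(1.8333) + (1.3333)·(2.8333) + (-1.6667)·(-3.1667) + (1.3333)·(-1.1667)) / 5 = 0.3333/5 = 0.0667
  S[X,Z] = ((-0.6667)·(0.1667) + (1.3333)·(-1.8333) + (-1.6667)·(-0.8333) + (1.3333)·(2.1667) + (-1.6667)·(1.1667) + (1.3333)·(-0.8333)) / 5 = -1.3333/5 = -0.2667
  S[Y,Y] = ((1.8333)·(1.8333) + (-2.1667)·(-2.1667) + (1.8333)·(1.8333) + (2.8333)·(2.8333) + (-3.1667)·(-3.1667) + (-1.1667)·(-1.1667)) / 5 = 30.8333/5 = 6.1667
  S[Y,Z] = ((1.8333)·(0.1667) + (-2.1667)·(-1.8333) + (1.8333)·(-0.8333) + (2.8333)·(2.1667) + (-3.1667)·(1.1667) + (-1.1667)·(-0.8333)) / 5 = 6.1667/5 = 1.2333
  S[Z,Z] = ((0.1667)·(0.1667) + (-1.8333)·(-1.8333) + (-0.8333)·(-0.8333) + (2.1667)·(2.1667) + (1.1667)·(1.1667) + (-0.8333)·(-0.8333)) / 5 = 10.8333/5 = 2.1667

S is symmetric (S[j,i] = S[i,j]). Assembling:

S = [[2.2667, 0.0667, -0.2667],
 [0.0667, 6.1667, 1.2333],
 [-0.2667, 1.2333, 2.1667]]


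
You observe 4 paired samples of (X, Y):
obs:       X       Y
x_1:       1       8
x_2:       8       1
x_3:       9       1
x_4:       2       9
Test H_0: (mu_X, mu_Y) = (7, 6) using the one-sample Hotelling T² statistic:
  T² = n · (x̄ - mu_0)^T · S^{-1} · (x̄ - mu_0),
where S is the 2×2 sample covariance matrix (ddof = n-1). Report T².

Step 1 — sample mean vector:
  mean(X) = (1 + 8 + 9 + 2) / 4 = 20/4 = 5
  mean(Y) = (8 + 1 + 1 + 9) / 4 = 19/4 = 4.75
  x̄ = (5, 4.75),  deviation x̄ - mu_0 = (5, 4.75) - (7, 6) = (-2, -1.25).

Step 2 — sample covariance matrix, S[i,j] = (1/(n-1)) · Σ_k (x_{k,i} - mean_i) · (x_{k,j} - mean_j), divisor n-1 = 3:
  S[X,X] = ((-4)·(-4) + (3)·(3) + (4)·(4) + (-3)·(-3)) / 3 = 50/3 = 16.6667
  S[X,Y] = ((-4)·(3.25) + (3)·(-3.75) + (4)·(-3.75) + (-3)·(4.25)) / 3 = -52/3 = -17.3333
  S[Y,Y] = ((3.25)·(3.25) + (-3.75)·(-3.75) + (-3.75)·(-3.75) + (4.25)·(4.25)) / 3 = 56.75/3 = 18.9167
  S = [[16.6667, -17.3333],
 [-17.3333, 18.9167]].

Step 3 — invert S. det(S) = 16.6667·18.9167 - (-17.3333)² = 14.8333.
  S^{-1} = (1/det) · [[d, -b], [-b, a]] = [[1.2753, 1.1685],
 [1.1685, 1.1236]].

Step 4 — quadratic form (x̄ - mu_0)^T · S^{-1} · (x̄ - mu_0):
  S^{-1} · (x̄ - mu_0) = (-4.0112, -3.7416),
  (x̄ - mu_0)^T · [...] = (-2)·(-4.0112) + (-1.25)·(-3.7416) = 12.6994.

Step 5 — scale by n: T² = 4 · 12.6994 = 50.7978.

T² ≈ 50.7978


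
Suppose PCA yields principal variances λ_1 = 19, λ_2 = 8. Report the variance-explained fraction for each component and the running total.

Step 1 — total variance = trace(Sigma) = Σ λ_i = 19 + 8 = 27.

Step 2 — fraction explained by component i = λ_i / Σ λ:
  PC1: 19/27 = 0.7037
  PC2: 8/27 = 0.2963

Step 3 — cumulative fraction after k components = (λ_1 + ... + λ_k) / Σ λ:
  k = 1: 19/27 = 0.7037
  k = 2: (19 + 8)/27 = 27/27 = 1

Summary (fraction, with percent):

explained: PC1 0.7037 (70.37%), PC2 0.2963 (29.63%);  cumulative: 0.7037, 1


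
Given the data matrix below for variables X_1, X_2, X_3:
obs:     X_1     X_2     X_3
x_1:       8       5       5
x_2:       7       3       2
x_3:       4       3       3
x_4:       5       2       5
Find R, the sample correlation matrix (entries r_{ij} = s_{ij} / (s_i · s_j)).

Step 1 — column means:
  mean(X_1) = (8 + 7 + 4 + 5) / 4 = 24/4 = 6
  mean(X_2) = (5 + 3 + 3 + 2) / 4 = 13/4 = 3.25
  mean(X_3) = (5 + 2 + 3 + 5) / 4 = 15/4 = 3.75

Step 2 — sample variances and covariances s[i,j] = (1/(n-1)) · Σ_k (x_{k,i} - mean_i) · (x_{k,j} - mean_j), with n-1 = 3:
  s[X_1,X_1] = ((2)·(2) + (1)·(1) + (-2)·(-2) + (-1)·(-1)) / 3 = 10/3 = 3.3333
  s[X_1,X_2] = ((2)·(1.75) + (1)·(-0.25) + (-2)·(-0.25) + (-1)·(-1.25)) / 3 = 5/3 = 1.6667
  s[X_1,X_3] = ((2)·(1.25) + (1)·(-1.75) + (-2)·(-0.75) + (-1)·(1.25)) / 3 = 1/3 = 0.3333
  s[X_2,X_2] = ((1.75)·(1.75) + (-0.25)·(-0.25) + (-0.25)·(-0.25) + (-1.25)·(-1.25)) / 3 = 4.75/3 = 1.5833
  s[X_2,X_3] = ((1.75)·(1.25) + (-0.25)·(-1.75) + (-0.25)·(-0.75) + (-1.25)·(1.25)) / 3 = 1.25/3 = 0.4167
  s[X_3,X_3] = ((1.25)·(1.25) + (-1.75)·(-1.75) + (-0.75)·(-0.75) + (1.25)·(1.25)) / 3 = 6.75/3 = 2.25
  Sample standard deviations s_i = √(s[i,i]):
  s(X_1) = √(3.3333) = 1.8257
  s(X_2) = √(1.5833) = 1.2583
  s(X_3) = √(2.25) = 1.5

Step 3 — r_{ij} = s_{ij} / (s_i · s_j):
  r[X_1,X_1] = 1 (diagonal).
  r[X_1,X_2] = 1.6667 / (1.8257 · 1.2583) = 1.6667 / 2.2973 = 0.7255
  r[X_1,X_3] = 0.3333 / (1.8257 · 1.5) = 0.3333 / 2.7386 = 0.1217
  r[X_2,X_2] = 1 (diagonal).
  r[X_2,X_3] = 0.4167 / (1.2583 · 1.5) = 0.4167 / 1.8875 = 0.2208
  r[X_3,X_3] = 1 (diagonal).

R is symmetric with unit diagonal. Assembling:

R = [[1, 0.7255, 0.1217],
 [0.7255, 1, 0.2208],
 [0.1217, 0.2208, 1]]


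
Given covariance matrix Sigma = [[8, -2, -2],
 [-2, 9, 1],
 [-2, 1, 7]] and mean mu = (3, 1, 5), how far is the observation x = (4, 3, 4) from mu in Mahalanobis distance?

Step 1 — centre the observation: (x - mu) = (1, 2, -1).

Step 2 — invert Sigma (cofactor / det for 3×3, or solve directly):
  Sigma^{-1} = [[0.1409, 0.0273, 0.0364],
 [0.0273, 0.1182, -0.0091],
 [0.0364, -0.0091, 0.1545]].

Step 3 — form the quadratic (x - mu)^T · Sigma^{-1} · (x - mu):
  Sigma^{-1} · (x - mu) = (0.1591, 0.2727, -0.1364).
  (x - mu)^T · [Sigma^{-1} · (x - mu)] = (1)·(0.1591) + (2)·(0.2727) + (-1)·(-0.1364) = 0.8409.

Step 4 — take square root: d = √(0.8409) ≈ 0.917.

d(x, mu) = √(0.8409) ≈ 0.917


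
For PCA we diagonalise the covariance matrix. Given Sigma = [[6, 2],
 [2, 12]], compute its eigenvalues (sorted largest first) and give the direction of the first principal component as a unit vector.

Step 1 — characteristic polynomial of 2×2 Sigma:
  det(Sigma - λI) = λ² - trace · λ + det = 0.
  trace = 6 + 12 = 18, det = 6·12 - (2)² = 68.
Step 2 — discriminant:
  Δ = trace² - 4·det = 324 - 272 = 52.
Step 3 — eigenvalues:
  λ = (trace ± √Δ)/2 = (18 ± 7.2111)/2,
  λ_1 = 12.6056,  λ_2 = 5.3944.

Step 4 — unit eigenvector for λ_1: solve (Sigma - λ_1 I)v = 0. First row:
  (6 - 12.6056)·v_x + (2)·v_y = 0, i.e. (-6.6056)·v_x + (2)·v_y = 0,
  so v ∝ (b, λ_1 - a) = (2, 6.6056) = u.
  ||u|| = √((2)² + (6.6056)²) = √(47.6333) ≈ 6.9017,
  v_1 = u/||u|| ≈ (0.2898, 0.9571) (||v_1|| = 1).

λ_1 = 12.6056,  λ_2 = 5.3944;  v_1 ≈ (0.2898, 0.9571)


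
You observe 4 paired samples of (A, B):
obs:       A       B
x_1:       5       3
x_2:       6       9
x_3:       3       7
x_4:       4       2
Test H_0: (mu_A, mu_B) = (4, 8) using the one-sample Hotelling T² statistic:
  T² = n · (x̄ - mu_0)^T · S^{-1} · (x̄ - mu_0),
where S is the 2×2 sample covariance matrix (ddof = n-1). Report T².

Step 1 — sample mean vector:
  mean(A) = (5 + 6 + 3 + 4) / 4 = 18/4 = 4.5
  mean(B) = (3 + 9 + 7 + 2) / 4 = 21/4 = 5.25
  x̄ = (4.5, 5.25),  deviation x̄ - mu_0 = (4.5, 5.25) - (4, 8) = (0.5, -2.75).

Step 2 — sample covariance matrix, S[i,j] = (1/(n-1)) · Σ_k (x_{k,i} - mean_i) · (x_{k,j} - mean_j), divisor n-1 = 3:
  S[A,A] = ((0.5)·(0.5) + (1.5)·(1.5) + (-1.5)·(-1.5) + (-0.5)·(-0.5)) / 3 = 5/3 = 1.6667
  S[A,B] = ((0.5)·(-2.25) + (1.5)·(3.75) + (-1.5)·(1.75) + (-0.5)·(-3.25)) / 3 = 3.5/3 = 1.1667
  S[B,B] = ((-2.25)·(-2.25) + (3.75)·(3.75) + (1.75)·(1.75) + (-3.25)·(-3.25)) / 3 = 32.75/3 = 10.9167
  S = [[1.6667, 1.1667],
 [1.1667, 10.9167]].

Step 3 — invert S. det(S) = 1.6667·10.9167 - (1.1667)² = 16.8333.
  S^{-1} = (1/det) · [[d, -b], [-b, a]] = [[0.6485, -0.0693],
 [-0.0693, 0.099]].

Step 4 — quadratic form (x̄ - mu_0)^T · S^{-1} · (x̄ - mu_0):
  S^{-1} · (x̄ - mu_0) = (0.5149, -0.3069),
  (x̄ - mu_0)^T · [...] = (0.5)·(0.5149) + (-2.75)·(-0.3069) = 1.1015.

Step 5 — scale by n: T² = 4 · 1.1015 = 4.4059.

T² ≈ 4.4059


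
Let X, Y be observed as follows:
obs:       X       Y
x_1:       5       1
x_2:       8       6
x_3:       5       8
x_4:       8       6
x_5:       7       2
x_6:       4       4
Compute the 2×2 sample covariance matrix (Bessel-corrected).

Step 1 — column means:
  mean(X) = (5 + 8 + 5 + 8 + 7 + 4) / 6 = 37/6 = 6.1667
  mean(Y) = (1 + 6 + 8 + 6 + 2 + 4) / 6 = 27/6 = 4.5

Step 2 — sample covariance S[i,j] = (1/(n-1)) · Σ_k (x_{k,i} - mean_i) · (x_{k,j} - mean_j), with n-1 = 5.
  S[X,X] = ((-1.1667)·(-1.1667) + (1.8333)·(1.8333) + (-1.1667)·(-1.1667) + (1.8333)·(1.8333) + (0.8333)·(0.8333) + (-2.1667)·(-2.1667)) / 5 = 14.8333/5 = 2.9667
  S[X,Y] = ((-1.1667)·(-3.5) + (1.8333)·(1.5) + (-1.1667)·(3.5) + (1.8333)·(1.5) + (0.8333)·(-2.5) + (-2.1667)·(-0.5)) / 5 = 4.5/5 = 0.9
  S[Y,Y] = ((-3.5)·(-3.5) + (1.5)·(1.5) + (3.5)·(3.5) + (1.5)·(1.5) + (-2.5)·(-2.5) + (-0.5)·(-0.5)) / 5 = 35.5/5 = 7.1

S is symmetric (S[j,i] = S[i,j]). Assembling:

S = [[2.9667, 0.9],
 [0.9, 7.1]]


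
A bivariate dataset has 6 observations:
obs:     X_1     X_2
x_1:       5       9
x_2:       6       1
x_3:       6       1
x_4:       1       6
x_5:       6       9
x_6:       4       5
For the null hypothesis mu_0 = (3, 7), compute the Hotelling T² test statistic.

Step 1 — sample mean vector:
  mean(X_1) = (5 + 6 + 6 + 1 + 6 + 4) / 6 = 28/6 = 4.6667
  mean(X_2) = (9 + 1 + 1 + 6 + 9 + 5) / 6 = 31/6 = 5.1667
  x̄ = (4.6667, 5.1667),  deviation x̄ - mu_0 = (4.6667, 5.1667) - (3, 7) = (1.6667, -1.8333).

Step 2 — sample covariance matrix, S[i,j] = (1/(n-1)) · Σ_k (x_{k,i} - mean_i) · (x_{k,j} - mean_j), divisor n-1 = 5:
  S[X_1,X_1] = ((0.3333)·(0.3333) + (1.3333)·(1.3333) + (1.3333)·(1.3333) + (-3.6667)·(-3.6667) + (1.3333)·(1.3333) + (-0.6667)·(-0.6667)) / 5 = 19.3333/5 = 3.8667
  S[X_1,X_2] = ((0.3333)·(3.8333) + (1.3333)·(-4.1667) + (1.3333)·(-4.1667) + (-3.6667)·(0.8333) + (1.3333)·(3.8333) + (-0.6667)·(-0.1667)) / 5 = -7.6667/5 = -1.5333
  S[X_2,X_2] = ((3.8333)·(3.8333) + (-4.1667)·(-4.1667) + (-4.1667)·(-4.1667) + (0.8333)·(0.8333) + (3.8333)·(3.8333) + (-0.1667)·(-0.1667)) / 5 = 64.8333/5 = 12.9667
  S = [[3.8667, -1.5333],
 [-1.5333, 12.9667]].

Step 3 — invert S. det(S) = 3.8667·12.9667 - (-1.5333)² = 47.7867.
  S^{-1} = (1/det) · [[d, -b], [-b, a]] = [[0.2713, 0.0321],
 [0.0321, 0.0809]].

Step 4 — quadratic form (x̄ - mu_0)^T · S^{-1} · (x̄ - mu_0):
  S^{-1} · (x̄ - mu_0) = (0.3934, -0.0949),
  (x̄ - mu_0)^T · [...] = (1.6667)·(0.3934) + (-1.8333)·(-0.0949) = 0.8296.

Step 5 — scale by n: T² = 6 · 0.8296 = 4.9777.

T² ≈ 4.9777
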